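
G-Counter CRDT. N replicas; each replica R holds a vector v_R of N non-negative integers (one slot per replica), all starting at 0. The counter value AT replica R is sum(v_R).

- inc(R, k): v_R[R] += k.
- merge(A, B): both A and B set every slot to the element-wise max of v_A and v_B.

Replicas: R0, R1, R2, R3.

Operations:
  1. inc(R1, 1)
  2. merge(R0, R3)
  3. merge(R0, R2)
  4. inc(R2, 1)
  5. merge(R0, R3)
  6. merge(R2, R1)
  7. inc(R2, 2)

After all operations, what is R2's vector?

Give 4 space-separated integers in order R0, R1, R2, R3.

Op 1: inc R1 by 1 -> R1=(0,1,0,0) value=1
Op 2: merge R0<->R3 -> R0=(0,0,0,0) R3=(0,0,0,0)
Op 3: merge R0<->R2 -> R0=(0,0,0,0) R2=(0,0,0,0)
Op 4: inc R2 by 1 -> R2=(0,0,1,0) value=1
Op 5: merge R0<->R3 -> R0=(0,0,0,0) R3=(0,0,0,0)
Op 6: merge R2<->R1 -> R2=(0,1,1,0) R1=(0,1,1,0)
Op 7: inc R2 by 2 -> R2=(0,1,3,0) value=4

Answer: 0 1 3 0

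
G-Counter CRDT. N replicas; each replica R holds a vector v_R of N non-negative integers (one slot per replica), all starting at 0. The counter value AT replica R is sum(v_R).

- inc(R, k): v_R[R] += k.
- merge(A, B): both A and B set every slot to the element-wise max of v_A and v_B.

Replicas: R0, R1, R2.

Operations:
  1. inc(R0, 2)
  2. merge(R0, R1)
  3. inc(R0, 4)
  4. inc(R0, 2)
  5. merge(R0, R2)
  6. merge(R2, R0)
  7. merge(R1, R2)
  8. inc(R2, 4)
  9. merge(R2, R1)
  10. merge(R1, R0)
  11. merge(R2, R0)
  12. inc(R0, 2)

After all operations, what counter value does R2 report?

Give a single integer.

Answer: 12

Derivation:
Op 1: inc R0 by 2 -> R0=(2,0,0) value=2
Op 2: merge R0<->R1 -> R0=(2,0,0) R1=(2,0,0)
Op 3: inc R0 by 4 -> R0=(6,0,0) value=6
Op 4: inc R0 by 2 -> R0=(8,0,0) value=8
Op 5: merge R0<->R2 -> R0=(8,0,0) R2=(8,0,0)
Op 6: merge R2<->R0 -> R2=(8,0,0) R0=(8,0,0)
Op 7: merge R1<->R2 -> R1=(8,0,0) R2=(8,0,0)
Op 8: inc R2 by 4 -> R2=(8,0,4) value=12
Op 9: merge R2<->R1 -> R2=(8,0,4) R1=(8,0,4)
Op 10: merge R1<->R0 -> R1=(8,0,4) R0=(8,0,4)
Op 11: merge R2<->R0 -> R2=(8,0,4) R0=(8,0,4)
Op 12: inc R0 by 2 -> R0=(10,0,4) value=14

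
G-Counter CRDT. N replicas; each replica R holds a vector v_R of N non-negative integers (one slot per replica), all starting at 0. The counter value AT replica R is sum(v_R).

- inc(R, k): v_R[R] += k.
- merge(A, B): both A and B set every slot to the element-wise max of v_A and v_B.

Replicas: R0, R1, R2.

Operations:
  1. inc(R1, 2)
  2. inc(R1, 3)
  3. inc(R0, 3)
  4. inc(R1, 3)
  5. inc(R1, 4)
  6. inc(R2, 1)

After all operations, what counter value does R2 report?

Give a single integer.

Op 1: inc R1 by 2 -> R1=(0,2,0) value=2
Op 2: inc R1 by 3 -> R1=(0,5,0) value=5
Op 3: inc R0 by 3 -> R0=(3,0,0) value=3
Op 4: inc R1 by 3 -> R1=(0,8,0) value=8
Op 5: inc R1 by 4 -> R1=(0,12,0) value=12
Op 6: inc R2 by 1 -> R2=(0,0,1) value=1

Answer: 1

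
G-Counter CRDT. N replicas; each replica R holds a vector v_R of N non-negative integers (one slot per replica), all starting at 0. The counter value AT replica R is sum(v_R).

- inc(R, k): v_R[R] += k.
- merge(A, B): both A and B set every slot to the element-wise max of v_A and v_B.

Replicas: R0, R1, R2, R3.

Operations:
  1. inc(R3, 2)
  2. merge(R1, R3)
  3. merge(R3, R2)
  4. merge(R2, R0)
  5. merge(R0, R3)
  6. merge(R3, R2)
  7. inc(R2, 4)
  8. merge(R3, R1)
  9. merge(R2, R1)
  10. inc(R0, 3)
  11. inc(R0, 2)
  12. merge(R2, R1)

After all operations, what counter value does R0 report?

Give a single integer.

Op 1: inc R3 by 2 -> R3=(0,0,0,2) value=2
Op 2: merge R1<->R3 -> R1=(0,0,0,2) R3=(0,0,0,2)
Op 3: merge R3<->R2 -> R3=(0,0,0,2) R2=(0,0,0,2)
Op 4: merge R2<->R0 -> R2=(0,0,0,2) R0=(0,0,0,2)
Op 5: merge R0<->R3 -> R0=(0,0,0,2) R3=(0,0,0,2)
Op 6: merge R3<->R2 -> R3=(0,0,0,2) R2=(0,0,0,2)
Op 7: inc R2 by 4 -> R2=(0,0,4,2) value=6
Op 8: merge R3<->R1 -> R3=(0,0,0,2) R1=(0,0,0,2)
Op 9: merge R2<->R1 -> R2=(0,0,4,2) R1=(0,0,4,2)
Op 10: inc R0 by 3 -> R0=(3,0,0,2) value=5
Op 11: inc R0 by 2 -> R0=(5,0,0,2) value=7
Op 12: merge R2<->R1 -> R2=(0,0,4,2) R1=(0,0,4,2)

Answer: 7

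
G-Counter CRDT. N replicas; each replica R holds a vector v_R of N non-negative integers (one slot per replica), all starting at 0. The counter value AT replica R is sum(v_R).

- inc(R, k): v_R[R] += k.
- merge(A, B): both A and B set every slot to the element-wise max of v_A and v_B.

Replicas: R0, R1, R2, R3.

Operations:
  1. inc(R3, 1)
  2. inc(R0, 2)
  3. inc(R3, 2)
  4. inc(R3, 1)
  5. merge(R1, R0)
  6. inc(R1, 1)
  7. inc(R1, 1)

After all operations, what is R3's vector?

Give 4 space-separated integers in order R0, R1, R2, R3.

Answer: 0 0 0 4

Derivation:
Op 1: inc R3 by 1 -> R3=(0,0,0,1) value=1
Op 2: inc R0 by 2 -> R0=(2,0,0,0) value=2
Op 3: inc R3 by 2 -> R3=(0,0,0,3) value=3
Op 4: inc R3 by 1 -> R3=(0,0,0,4) value=4
Op 5: merge R1<->R0 -> R1=(2,0,0,0) R0=(2,0,0,0)
Op 6: inc R1 by 1 -> R1=(2,1,0,0) value=3
Op 7: inc R1 by 1 -> R1=(2,2,0,0) value=4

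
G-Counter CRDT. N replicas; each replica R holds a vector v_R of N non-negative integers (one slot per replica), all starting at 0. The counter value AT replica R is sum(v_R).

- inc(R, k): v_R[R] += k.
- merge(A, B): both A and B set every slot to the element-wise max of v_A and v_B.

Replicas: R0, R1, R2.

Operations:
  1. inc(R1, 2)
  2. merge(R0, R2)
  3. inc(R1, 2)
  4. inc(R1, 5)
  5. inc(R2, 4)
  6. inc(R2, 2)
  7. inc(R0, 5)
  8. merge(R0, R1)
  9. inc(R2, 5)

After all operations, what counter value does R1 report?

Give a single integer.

Op 1: inc R1 by 2 -> R1=(0,2,0) value=2
Op 2: merge R0<->R2 -> R0=(0,0,0) R2=(0,0,0)
Op 3: inc R1 by 2 -> R1=(0,4,0) value=4
Op 4: inc R1 by 5 -> R1=(0,9,0) value=9
Op 5: inc R2 by 4 -> R2=(0,0,4) value=4
Op 6: inc R2 by 2 -> R2=(0,0,6) value=6
Op 7: inc R0 by 5 -> R0=(5,0,0) value=5
Op 8: merge R0<->R1 -> R0=(5,9,0) R1=(5,9,0)
Op 9: inc R2 by 5 -> R2=(0,0,11) value=11

Answer: 14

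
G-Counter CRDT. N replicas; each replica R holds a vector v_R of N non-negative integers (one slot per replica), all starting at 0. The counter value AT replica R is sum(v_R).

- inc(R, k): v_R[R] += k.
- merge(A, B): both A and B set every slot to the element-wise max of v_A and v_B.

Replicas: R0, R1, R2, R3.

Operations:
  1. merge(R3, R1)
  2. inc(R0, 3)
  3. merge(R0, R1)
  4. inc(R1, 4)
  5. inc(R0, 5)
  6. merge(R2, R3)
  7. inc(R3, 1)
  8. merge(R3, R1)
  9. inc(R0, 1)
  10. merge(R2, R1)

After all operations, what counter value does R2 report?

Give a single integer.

Op 1: merge R3<->R1 -> R3=(0,0,0,0) R1=(0,0,0,0)
Op 2: inc R0 by 3 -> R0=(3,0,0,0) value=3
Op 3: merge R0<->R1 -> R0=(3,0,0,0) R1=(3,0,0,0)
Op 4: inc R1 by 4 -> R1=(3,4,0,0) value=7
Op 5: inc R0 by 5 -> R0=(8,0,0,0) value=8
Op 6: merge R2<->R3 -> R2=(0,0,0,0) R3=(0,0,0,0)
Op 7: inc R3 by 1 -> R3=(0,0,0,1) value=1
Op 8: merge R3<->R1 -> R3=(3,4,0,1) R1=(3,4,0,1)
Op 9: inc R0 by 1 -> R0=(9,0,0,0) value=9
Op 10: merge R2<->R1 -> R2=(3,4,0,1) R1=(3,4,0,1)

Answer: 8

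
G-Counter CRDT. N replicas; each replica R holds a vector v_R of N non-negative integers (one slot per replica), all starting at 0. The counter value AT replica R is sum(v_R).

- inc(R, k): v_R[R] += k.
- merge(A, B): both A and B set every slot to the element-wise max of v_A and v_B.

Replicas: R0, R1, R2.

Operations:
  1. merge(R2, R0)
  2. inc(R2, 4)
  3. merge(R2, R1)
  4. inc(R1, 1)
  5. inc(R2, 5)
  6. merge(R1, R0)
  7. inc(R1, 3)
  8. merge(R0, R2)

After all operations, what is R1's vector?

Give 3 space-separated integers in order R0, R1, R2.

Op 1: merge R2<->R0 -> R2=(0,0,0) R0=(0,0,0)
Op 2: inc R2 by 4 -> R2=(0,0,4) value=4
Op 3: merge R2<->R1 -> R2=(0,0,4) R1=(0,0,4)
Op 4: inc R1 by 1 -> R1=(0,1,4) value=5
Op 5: inc R2 by 5 -> R2=(0,0,9) value=9
Op 6: merge R1<->R0 -> R1=(0,1,4) R0=(0,1,4)
Op 7: inc R1 by 3 -> R1=(0,4,4) value=8
Op 8: merge R0<->R2 -> R0=(0,1,9) R2=(0,1,9)

Answer: 0 4 4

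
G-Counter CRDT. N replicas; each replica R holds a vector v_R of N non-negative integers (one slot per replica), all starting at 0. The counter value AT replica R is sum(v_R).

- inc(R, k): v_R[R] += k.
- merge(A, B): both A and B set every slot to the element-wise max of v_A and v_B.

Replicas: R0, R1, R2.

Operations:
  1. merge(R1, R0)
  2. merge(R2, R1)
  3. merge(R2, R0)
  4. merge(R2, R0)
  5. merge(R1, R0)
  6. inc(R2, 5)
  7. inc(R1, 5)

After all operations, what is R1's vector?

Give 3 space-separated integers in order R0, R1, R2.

Op 1: merge R1<->R0 -> R1=(0,0,0) R0=(0,0,0)
Op 2: merge R2<->R1 -> R2=(0,0,0) R1=(0,0,0)
Op 3: merge R2<->R0 -> R2=(0,0,0) R0=(0,0,0)
Op 4: merge R2<->R0 -> R2=(0,0,0) R0=(0,0,0)
Op 5: merge R1<->R0 -> R1=(0,0,0) R0=(0,0,0)
Op 6: inc R2 by 5 -> R2=(0,0,5) value=5
Op 7: inc R1 by 5 -> R1=(0,5,0) value=5

Answer: 0 5 0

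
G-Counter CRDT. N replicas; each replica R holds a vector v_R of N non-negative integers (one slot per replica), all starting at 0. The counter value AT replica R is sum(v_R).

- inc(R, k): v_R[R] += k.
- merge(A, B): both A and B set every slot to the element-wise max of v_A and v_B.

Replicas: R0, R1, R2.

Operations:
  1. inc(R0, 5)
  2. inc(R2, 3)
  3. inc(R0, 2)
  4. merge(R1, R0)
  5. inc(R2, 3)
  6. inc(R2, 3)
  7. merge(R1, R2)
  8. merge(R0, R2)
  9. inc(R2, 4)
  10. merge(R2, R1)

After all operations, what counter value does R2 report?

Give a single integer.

Answer: 20

Derivation:
Op 1: inc R0 by 5 -> R0=(5,0,0) value=5
Op 2: inc R2 by 3 -> R2=(0,0,3) value=3
Op 3: inc R0 by 2 -> R0=(7,0,0) value=7
Op 4: merge R1<->R0 -> R1=(7,0,0) R0=(7,0,0)
Op 5: inc R2 by 3 -> R2=(0,0,6) value=6
Op 6: inc R2 by 3 -> R2=(0,0,9) value=9
Op 7: merge R1<->R2 -> R1=(7,0,9) R2=(7,0,9)
Op 8: merge R0<->R2 -> R0=(7,0,9) R2=(7,0,9)
Op 9: inc R2 by 4 -> R2=(7,0,13) value=20
Op 10: merge R2<->R1 -> R2=(7,0,13) R1=(7,0,13)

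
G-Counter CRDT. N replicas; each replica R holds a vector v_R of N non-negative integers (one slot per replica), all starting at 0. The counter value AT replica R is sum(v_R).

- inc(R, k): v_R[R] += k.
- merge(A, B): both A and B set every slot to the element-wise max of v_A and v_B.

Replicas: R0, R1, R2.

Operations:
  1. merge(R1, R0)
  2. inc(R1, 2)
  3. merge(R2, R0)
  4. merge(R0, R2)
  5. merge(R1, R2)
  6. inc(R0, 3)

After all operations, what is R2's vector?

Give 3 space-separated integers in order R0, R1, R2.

Op 1: merge R1<->R0 -> R1=(0,0,0) R0=(0,0,0)
Op 2: inc R1 by 2 -> R1=(0,2,0) value=2
Op 3: merge R2<->R0 -> R2=(0,0,0) R0=(0,0,0)
Op 4: merge R0<->R2 -> R0=(0,0,0) R2=(0,0,0)
Op 5: merge R1<->R2 -> R1=(0,2,0) R2=(0,2,0)
Op 6: inc R0 by 3 -> R0=(3,0,0) value=3

Answer: 0 2 0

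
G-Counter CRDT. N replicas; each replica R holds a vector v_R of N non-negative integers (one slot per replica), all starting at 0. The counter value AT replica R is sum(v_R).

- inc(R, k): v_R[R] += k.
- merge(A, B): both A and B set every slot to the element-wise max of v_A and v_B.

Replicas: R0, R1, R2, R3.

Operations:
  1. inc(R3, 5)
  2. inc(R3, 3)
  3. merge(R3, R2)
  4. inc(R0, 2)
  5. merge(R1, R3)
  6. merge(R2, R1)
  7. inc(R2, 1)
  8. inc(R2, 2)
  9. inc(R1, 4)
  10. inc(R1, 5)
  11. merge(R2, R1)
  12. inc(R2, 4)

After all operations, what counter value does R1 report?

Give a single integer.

Answer: 20

Derivation:
Op 1: inc R3 by 5 -> R3=(0,0,0,5) value=5
Op 2: inc R3 by 3 -> R3=(0,0,0,8) value=8
Op 3: merge R3<->R2 -> R3=(0,0,0,8) R2=(0,0,0,8)
Op 4: inc R0 by 2 -> R0=(2,0,0,0) value=2
Op 5: merge R1<->R3 -> R1=(0,0,0,8) R3=(0,0,0,8)
Op 6: merge R2<->R1 -> R2=(0,0,0,8) R1=(0,0,0,8)
Op 7: inc R2 by 1 -> R2=(0,0,1,8) value=9
Op 8: inc R2 by 2 -> R2=(0,0,3,8) value=11
Op 9: inc R1 by 4 -> R1=(0,4,0,8) value=12
Op 10: inc R1 by 5 -> R1=(0,9,0,8) value=17
Op 11: merge R2<->R1 -> R2=(0,9,3,8) R1=(0,9,3,8)
Op 12: inc R2 by 4 -> R2=(0,9,7,8) value=24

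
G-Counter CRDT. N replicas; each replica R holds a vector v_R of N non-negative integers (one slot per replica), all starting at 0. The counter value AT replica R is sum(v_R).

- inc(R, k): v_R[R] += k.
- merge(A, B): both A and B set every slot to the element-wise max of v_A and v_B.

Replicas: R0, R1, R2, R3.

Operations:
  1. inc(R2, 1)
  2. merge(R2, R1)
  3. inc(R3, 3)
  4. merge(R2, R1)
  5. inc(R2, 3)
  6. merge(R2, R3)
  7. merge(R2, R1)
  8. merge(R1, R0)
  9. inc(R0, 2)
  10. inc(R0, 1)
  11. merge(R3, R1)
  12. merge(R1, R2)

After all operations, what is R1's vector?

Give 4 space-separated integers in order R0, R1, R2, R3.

Answer: 0 0 4 3

Derivation:
Op 1: inc R2 by 1 -> R2=(0,0,1,0) value=1
Op 2: merge R2<->R1 -> R2=(0,0,1,0) R1=(0,0,1,0)
Op 3: inc R3 by 3 -> R3=(0,0,0,3) value=3
Op 4: merge R2<->R1 -> R2=(0,0,1,0) R1=(0,0,1,0)
Op 5: inc R2 by 3 -> R2=(0,0,4,0) value=4
Op 6: merge R2<->R3 -> R2=(0,0,4,3) R3=(0,0,4,3)
Op 7: merge R2<->R1 -> R2=(0,0,4,3) R1=(0,0,4,3)
Op 8: merge R1<->R0 -> R1=(0,0,4,3) R0=(0,0,4,3)
Op 9: inc R0 by 2 -> R0=(2,0,4,3) value=9
Op 10: inc R0 by 1 -> R0=(3,0,4,3) value=10
Op 11: merge R3<->R1 -> R3=(0,0,4,3) R1=(0,0,4,3)
Op 12: merge R1<->R2 -> R1=(0,0,4,3) R2=(0,0,4,3)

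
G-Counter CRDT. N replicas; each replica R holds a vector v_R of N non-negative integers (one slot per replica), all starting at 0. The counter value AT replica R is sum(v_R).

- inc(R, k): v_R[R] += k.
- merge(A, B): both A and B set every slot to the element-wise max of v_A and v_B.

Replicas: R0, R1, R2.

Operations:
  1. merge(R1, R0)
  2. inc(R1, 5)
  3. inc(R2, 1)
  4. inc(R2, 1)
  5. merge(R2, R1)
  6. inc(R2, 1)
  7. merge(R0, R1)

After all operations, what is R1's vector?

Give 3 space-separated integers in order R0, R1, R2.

Answer: 0 5 2

Derivation:
Op 1: merge R1<->R0 -> R1=(0,0,0) R0=(0,0,0)
Op 2: inc R1 by 5 -> R1=(0,5,0) value=5
Op 3: inc R2 by 1 -> R2=(0,0,1) value=1
Op 4: inc R2 by 1 -> R2=(0,0,2) value=2
Op 5: merge R2<->R1 -> R2=(0,5,2) R1=(0,5,2)
Op 6: inc R2 by 1 -> R2=(0,5,3) value=8
Op 7: merge R0<->R1 -> R0=(0,5,2) R1=(0,5,2)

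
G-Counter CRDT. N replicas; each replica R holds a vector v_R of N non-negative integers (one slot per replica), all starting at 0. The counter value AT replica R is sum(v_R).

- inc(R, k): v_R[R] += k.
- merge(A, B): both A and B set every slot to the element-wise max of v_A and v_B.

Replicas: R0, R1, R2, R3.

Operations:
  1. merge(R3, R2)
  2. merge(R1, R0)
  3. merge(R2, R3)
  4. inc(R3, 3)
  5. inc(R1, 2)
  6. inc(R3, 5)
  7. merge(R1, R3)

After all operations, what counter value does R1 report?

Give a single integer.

Answer: 10

Derivation:
Op 1: merge R3<->R2 -> R3=(0,0,0,0) R2=(0,0,0,0)
Op 2: merge R1<->R0 -> R1=(0,0,0,0) R0=(0,0,0,0)
Op 3: merge R2<->R3 -> R2=(0,0,0,0) R3=(0,0,0,0)
Op 4: inc R3 by 3 -> R3=(0,0,0,3) value=3
Op 5: inc R1 by 2 -> R1=(0,2,0,0) value=2
Op 6: inc R3 by 5 -> R3=(0,0,0,8) value=8
Op 7: merge R1<->R3 -> R1=(0,2,0,8) R3=(0,2,0,8)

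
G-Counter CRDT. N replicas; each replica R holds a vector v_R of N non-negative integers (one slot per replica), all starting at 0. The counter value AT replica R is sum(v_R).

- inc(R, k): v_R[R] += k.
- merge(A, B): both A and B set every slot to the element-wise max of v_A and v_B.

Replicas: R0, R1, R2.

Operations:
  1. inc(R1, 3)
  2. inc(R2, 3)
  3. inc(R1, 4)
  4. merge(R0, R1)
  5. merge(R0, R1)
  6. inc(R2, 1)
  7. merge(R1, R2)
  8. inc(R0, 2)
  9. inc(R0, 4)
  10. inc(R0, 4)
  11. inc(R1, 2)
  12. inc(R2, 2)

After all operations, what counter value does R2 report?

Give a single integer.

Answer: 13

Derivation:
Op 1: inc R1 by 3 -> R1=(0,3,0) value=3
Op 2: inc R2 by 3 -> R2=(0,0,3) value=3
Op 3: inc R1 by 4 -> R1=(0,7,0) value=7
Op 4: merge R0<->R1 -> R0=(0,7,0) R1=(0,7,0)
Op 5: merge R0<->R1 -> R0=(0,7,0) R1=(0,7,0)
Op 6: inc R2 by 1 -> R2=(0,0,4) value=4
Op 7: merge R1<->R2 -> R1=(0,7,4) R2=(0,7,4)
Op 8: inc R0 by 2 -> R0=(2,7,0) value=9
Op 9: inc R0 by 4 -> R0=(6,7,0) value=13
Op 10: inc R0 by 4 -> R0=(10,7,0) value=17
Op 11: inc R1 by 2 -> R1=(0,9,4) value=13
Op 12: inc R2 by 2 -> R2=(0,7,6) value=13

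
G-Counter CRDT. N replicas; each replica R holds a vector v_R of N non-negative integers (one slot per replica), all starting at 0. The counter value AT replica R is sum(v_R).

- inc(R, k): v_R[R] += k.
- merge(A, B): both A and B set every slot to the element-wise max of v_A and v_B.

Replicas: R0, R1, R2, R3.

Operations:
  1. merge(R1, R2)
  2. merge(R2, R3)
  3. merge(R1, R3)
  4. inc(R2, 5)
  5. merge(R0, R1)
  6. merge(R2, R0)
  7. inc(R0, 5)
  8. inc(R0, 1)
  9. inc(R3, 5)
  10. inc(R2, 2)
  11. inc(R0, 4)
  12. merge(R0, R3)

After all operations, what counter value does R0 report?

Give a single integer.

Answer: 20

Derivation:
Op 1: merge R1<->R2 -> R1=(0,0,0,0) R2=(0,0,0,0)
Op 2: merge R2<->R3 -> R2=(0,0,0,0) R3=(0,0,0,0)
Op 3: merge R1<->R3 -> R1=(0,0,0,0) R3=(0,0,0,0)
Op 4: inc R2 by 5 -> R2=(0,0,5,0) value=5
Op 5: merge R0<->R1 -> R0=(0,0,0,0) R1=(0,0,0,0)
Op 6: merge R2<->R0 -> R2=(0,0,5,0) R0=(0,0,5,0)
Op 7: inc R0 by 5 -> R0=(5,0,5,0) value=10
Op 8: inc R0 by 1 -> R0=(6,0,5,0) value=11
Op 9: inc R3 by 5 -> R3=(0,0,0,5) value=5
Op 10: inc R2 by 2 -> R2=(0,0,7,0) value=7
Op 11: inc R0 by 4 -> R0=(10,0,5,0) value=15
Op 12: merge R0<->R3 -> R0=(10,0,5,5) R3=(10,0,5,5)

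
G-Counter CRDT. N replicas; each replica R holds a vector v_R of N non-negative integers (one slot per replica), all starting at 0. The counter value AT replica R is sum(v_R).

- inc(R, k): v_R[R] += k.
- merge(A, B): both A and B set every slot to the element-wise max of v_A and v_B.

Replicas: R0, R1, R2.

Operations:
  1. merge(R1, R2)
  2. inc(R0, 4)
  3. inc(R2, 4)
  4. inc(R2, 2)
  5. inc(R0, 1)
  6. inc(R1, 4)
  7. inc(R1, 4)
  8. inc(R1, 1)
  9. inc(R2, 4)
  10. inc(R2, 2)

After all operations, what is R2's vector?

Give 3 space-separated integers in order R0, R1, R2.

Op 1: merge R1<->R2 -> R1=(0,0,0) R2=(0,0,0)
Op 2: inc R0 by 4 -> R0=(4,0,0) value=4
Op 3: inc R2 by 4 -> R2=(0,0,4) value=4
Op 4: inc R2 by 2 -> R2=(0,0,6) value=6
Op 5: inc R0 by 1 -> R0=(5,0,0) value=5
Op 6: inc R1 by 4 -> R1=(0,4,0) value=4
Op 7: inc R1 by 4 -> R1=(0,8,0) value=8
Op 8: inc R1 by 1 -> R1=(0,9,0) value=9
Op 9: inc R2 by 4 -> R2=(0,0,10) value=10
Op 10: inc R2 by 2 -> R2=(0,0,12) value=12

Answer: 0 0 12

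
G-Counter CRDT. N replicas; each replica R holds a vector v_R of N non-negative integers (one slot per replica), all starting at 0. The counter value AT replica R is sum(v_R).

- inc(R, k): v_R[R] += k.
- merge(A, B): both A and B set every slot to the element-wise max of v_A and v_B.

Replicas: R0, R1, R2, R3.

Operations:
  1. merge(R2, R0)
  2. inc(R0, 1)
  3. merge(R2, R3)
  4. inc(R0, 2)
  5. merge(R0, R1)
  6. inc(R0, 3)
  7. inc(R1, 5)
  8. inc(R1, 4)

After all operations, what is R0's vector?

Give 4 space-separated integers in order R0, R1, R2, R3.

Op 1: merge R2<->R0 -> R2=(0,0,0,0) R0=(0,0,0,0)
Op 2: inc R0 by 1 -> R0=(1,0,0,0) value=1
Op 3: merge R2<->R3 -> R2=(0,0,0,0) R3=(0,0,0,0)
Op 4: inc R0 by 2 -> R0=(3,0,0,0) value=3
Op 5: merge R0<->R1 -> R0=(3,0,0,0) R1=(3,0,0,0)
Op 6: inc R0 by 3 -> R0=(6,0,0,0) value=6
Op 7: inc R1 by 5 -> R1=(3,5,0,0) value=8
Op 8: inc R1 by 4 -> R1=(3,9,0,0) value=12

Answer: 6 0 0 0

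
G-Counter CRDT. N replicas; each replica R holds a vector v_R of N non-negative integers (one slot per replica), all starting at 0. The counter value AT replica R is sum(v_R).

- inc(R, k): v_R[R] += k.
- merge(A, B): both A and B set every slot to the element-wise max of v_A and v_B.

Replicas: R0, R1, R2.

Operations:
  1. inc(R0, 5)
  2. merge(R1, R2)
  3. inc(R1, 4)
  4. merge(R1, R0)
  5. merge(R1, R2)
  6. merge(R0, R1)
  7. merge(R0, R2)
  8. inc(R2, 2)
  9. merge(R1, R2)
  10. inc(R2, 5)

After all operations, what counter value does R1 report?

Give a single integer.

Answer: 11

Derivation:
Op 1: inc R0 by 5 -> R0=(5,0,0) value=5
Op 2: merge R1<->R2 -> R1=(0,0,0) R2=(0,0,0)
Op 3: inc R1 by 4 -> R1=(0,4,0) value=4
Op 4: merge R1<->R0 -> R1=(5,4,0) R0=(5,4,0)
Op 5: merge R1<->R2 -> R1=(5,4,0) R2=(5,4,0)
Op 6: merge R0<->R1 -> R0=(5,4,0) R1=(5,4,0)
Op 7: merge R0<->R2 -> R0=(5,4,0) R2=(5,4,0)
Op 8: inc R2 by 2 -> R2=(5,4,2) value=11
Op 9: merge R1<->R2 -> R1=(5,4,2) R2=(5,4,2)
Op 10: inc R2 by 5 -> R2=(5,4,7) value=16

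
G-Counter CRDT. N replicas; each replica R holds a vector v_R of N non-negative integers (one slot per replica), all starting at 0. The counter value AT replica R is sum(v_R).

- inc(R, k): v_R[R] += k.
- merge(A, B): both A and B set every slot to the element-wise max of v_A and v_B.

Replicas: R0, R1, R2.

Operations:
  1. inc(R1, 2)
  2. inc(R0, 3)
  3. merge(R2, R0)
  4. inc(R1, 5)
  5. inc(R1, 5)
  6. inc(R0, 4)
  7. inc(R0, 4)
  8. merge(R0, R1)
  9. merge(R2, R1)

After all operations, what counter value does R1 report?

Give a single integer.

Op 1: inc R1 by 2 -> R1=(0,2,0) value=2
Op 2: inc R0 by 3 -> R0=(3,0,0) value=3
Op 3: merge R2<->R0 -> R2=(3,0,0) R0=(3,0,0)
Op 4: inc R1 by 5 -> R1=(0,7,0) value=7
Op 5: inc R1 by 5 -> R1=(0,12,0) value=12
Op 6: inc R0 by 4 -> R0=(7,0,0) value=7
Op 7: inc R0 by 4 -> R0=(11,0,0) value=11
Op 8: merge R0<->R1 -> R0=(11,12,0) R1=(11,12,0)
Op 9: merge R2<->R1 -> R2=(11,12,0) R1=(11,12,0)

Answer: 23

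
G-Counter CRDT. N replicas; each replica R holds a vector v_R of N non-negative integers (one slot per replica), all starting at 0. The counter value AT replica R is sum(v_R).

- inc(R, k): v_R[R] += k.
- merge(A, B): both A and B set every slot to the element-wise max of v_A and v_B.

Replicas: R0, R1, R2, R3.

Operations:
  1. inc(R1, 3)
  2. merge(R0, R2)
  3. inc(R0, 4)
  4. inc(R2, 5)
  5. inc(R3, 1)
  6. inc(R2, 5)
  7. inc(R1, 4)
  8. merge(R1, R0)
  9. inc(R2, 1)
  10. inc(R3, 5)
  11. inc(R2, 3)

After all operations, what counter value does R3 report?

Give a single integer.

Answer: 6

Derivation:
Op 1: inc R1 by 3 -> R1=(0,3,0,0) value=3
Op 2: merge R0<->R2 -> R0=(0,0,0,0) R2=(0,0,0,0)
Op 3: inc R0 by 4 -> R0=(4,0,0,0) value=4
Op 4: inc R2 by 5 -> R2=(0,0,5,0) value=5
Op 5: inc R3 by 1 -> R3=(0,0,0,1) value=1
Op 6: inc R2 by 5 -> R2=(0,0,10,0) value=10
Op 7: inc R1 by 4 -> R1=(0,7,0,0) value=7
Op 8: merge R1<->R0 -> R1=(4,7,0,0) R0=(4,7,0,0)
Op 9: inc R2 by 1 -> R2=(0,0,11,0) value=11
Op 10: inc R3 by 5 -> R3=(0,0,0,6) value=6
Op 11: inc R2 by 3 -> R2=(0,0,14,0) value=14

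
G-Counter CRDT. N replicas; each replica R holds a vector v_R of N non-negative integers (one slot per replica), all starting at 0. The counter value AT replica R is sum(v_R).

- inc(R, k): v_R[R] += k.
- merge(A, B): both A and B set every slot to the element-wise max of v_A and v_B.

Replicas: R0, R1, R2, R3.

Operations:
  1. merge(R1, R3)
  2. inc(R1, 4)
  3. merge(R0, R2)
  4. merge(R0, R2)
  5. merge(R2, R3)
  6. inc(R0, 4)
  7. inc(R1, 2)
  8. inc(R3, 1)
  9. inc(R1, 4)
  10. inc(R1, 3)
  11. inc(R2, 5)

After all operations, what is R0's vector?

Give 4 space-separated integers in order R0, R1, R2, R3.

Op 1: merge R1<->R3 -> R1=(0,0,0,0) R3=(0,0,0,0)
Op 2: inc R1 by 4 -> R1=(0,4,0,0) value=4
Op 3: merge R0<->R2 -> R0=(0,0,0,0) R2=(0,0,0,0)
Op 4: merge R0<->R2 -> R0=(0,0,0,0) R2=(0,0,0,0)
Op 5: merge R2<->R3 -> R2=(0,0,0,0) R3=(0,0,0,0)
Op 6: inc R0 by 4 -> R0=(4,0,0,0) value=4
Op 7: inc R1 by 2 -> R1=(0,6,0,0) value=6
Op 8: inc R3 by 1 -> R3=(0,0,0,1) value=1
Op 9: inc R1 by 4 -> R1=(0,10,0,0) value=10
Op 10: inc R1 by 3 -> R1=(0,13,0,0) value=13
Op 11: inc R2 by 5 -> R2=(0,0,5,0) value=5

Answer: 4 0 0 0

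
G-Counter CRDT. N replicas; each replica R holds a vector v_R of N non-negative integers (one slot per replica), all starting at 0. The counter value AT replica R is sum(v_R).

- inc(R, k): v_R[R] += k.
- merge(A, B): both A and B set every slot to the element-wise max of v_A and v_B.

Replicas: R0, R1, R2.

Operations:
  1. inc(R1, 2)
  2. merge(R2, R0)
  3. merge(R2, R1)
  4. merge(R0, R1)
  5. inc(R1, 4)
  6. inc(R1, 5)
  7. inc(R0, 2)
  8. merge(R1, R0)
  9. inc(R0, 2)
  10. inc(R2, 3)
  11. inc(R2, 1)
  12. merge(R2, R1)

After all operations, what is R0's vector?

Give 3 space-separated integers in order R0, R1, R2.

Answer: 4 11 0

Derivation:
Op 1: inc R1 by 2 -> R1=(0,2,0) value=2
Op 2: merge R2<->R0 -> R2=(0,0,0) R0=(0,0,0)
Op 3: merge R2<->R1 -> R2=(0,2,0) R1=(0,2,0)
Op 4: merge R0<->R1 -> R0=(0,2,0) R1=(0,2,0)
Op 5: inc R1 by 4 -> R1=(0,6,0) value=6
Op 6: inc R1 by 5 -> R1=(0,11,0) value=11
Op 7: inc R0 by 2 -> R0=(2,2,0) value=4
Op 8: merge R1<->R0 -> R1=(2,11,0) R0=(2,11,0)
Op 9: inc R0 by 2 -> R0=(4,11,0) value=15
Op 10: inc R2 by 3 -> R2=(0,2,3) value=5
Op 11: inc R2 by 1 -> R2=(0,2,4) value=6
Op 12: merge R2<->R1 -> R2=(2,11,4) R1=(2,11,4)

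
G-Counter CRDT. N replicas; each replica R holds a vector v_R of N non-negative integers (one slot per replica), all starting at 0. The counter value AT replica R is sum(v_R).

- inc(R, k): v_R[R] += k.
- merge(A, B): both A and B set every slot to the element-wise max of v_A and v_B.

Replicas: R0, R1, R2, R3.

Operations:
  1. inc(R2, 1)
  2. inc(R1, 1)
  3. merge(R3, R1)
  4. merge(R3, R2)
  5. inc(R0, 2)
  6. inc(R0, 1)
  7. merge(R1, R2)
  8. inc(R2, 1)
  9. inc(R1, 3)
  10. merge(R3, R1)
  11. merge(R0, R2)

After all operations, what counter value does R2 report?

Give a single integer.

Op 1: inc R2 by 1 -> R2=(0,0,1,0) value=1
Op 2: inc R1 by 1 -> R1=(0,1,0,0) value=1
Op 3: merge R3<->R1 -> R3=(0,1,0,0) R1=(0,1,0,0)
Op 4: merge R3<->R2 -> R3=(0,1,1,0) R2=(0,1,1,0)
Op 5: inc R0 by 2 -> R0=(2,0,0,0) value=2
Op 6: inc R0 by 1 -> R0=(3,0,0,0) value=3
Op 7: merge R1<->R2 -> R1=(0,1,1,0) R2=(0,1,1,0)
Op 8: inc R2 by 1 -> R2=(0,1,2,0) value=3
Op 9: inc R1 by 3 -> R1=(0,4,1,0) value=5
Op 10: merge R3<->R1 -> R3=(0,4,1,0) R1=(0,4,1,0)
Op 11: merge R0<->R2 -> R0=(3,1,2,0) R2=(3,1,2,0)

Answer: 6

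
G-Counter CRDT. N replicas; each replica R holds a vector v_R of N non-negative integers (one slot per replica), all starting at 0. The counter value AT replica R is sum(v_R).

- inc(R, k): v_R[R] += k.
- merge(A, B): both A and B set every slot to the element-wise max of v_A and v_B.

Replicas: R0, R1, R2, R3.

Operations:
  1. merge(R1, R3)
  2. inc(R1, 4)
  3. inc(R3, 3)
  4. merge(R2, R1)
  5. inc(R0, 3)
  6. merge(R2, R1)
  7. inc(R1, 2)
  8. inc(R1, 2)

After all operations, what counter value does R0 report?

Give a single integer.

Answer: 3

Derivation:
Op 1: merge R1<->R3 -> R1=(0,0,0,0) R3=(0,0,0,0)
Op 2: inc R1 by 4 -> R1=(0,4,0,0) value=4
Op 3: inc R3 by 3 -> R3=(0,0,0,3) value=3
Op 4: merge R2<->R1 -> R2=(0,4,0,0) R1=(0,4,0,0)
Op 5: inc R0 by 3 -> R0=(3,0,0,0) value=3
Op 6: merge R2<->R1 -> R2=(0,4,0,0) R1=(0,4,0,0)
Op 7: inc R1 by 2 -> R1=(0,6,0,0) value=6
Op 8: inc R1 by 2 -> R1=(0,8,0,0) value=8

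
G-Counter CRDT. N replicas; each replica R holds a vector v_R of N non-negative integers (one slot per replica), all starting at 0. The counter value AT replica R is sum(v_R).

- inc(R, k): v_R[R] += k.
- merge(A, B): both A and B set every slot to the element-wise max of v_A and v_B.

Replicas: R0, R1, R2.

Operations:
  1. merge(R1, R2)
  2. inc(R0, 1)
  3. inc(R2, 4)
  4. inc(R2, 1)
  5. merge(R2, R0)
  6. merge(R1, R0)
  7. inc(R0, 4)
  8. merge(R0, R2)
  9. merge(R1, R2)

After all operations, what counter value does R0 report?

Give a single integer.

Answer: 10

Derivation:
Op 1: merge R1<->R2 -> R1=(0,0,0) R2=(0,0,0)
Op 2: inc R0 by 1 -> R0=(1,0,0) value=1
Op 3: inc R2 by 4 -> R2=(0,0,4) value=4
Op 4: inc R2 by 1 -> R2=(0,0,5) value=5
Op 5: merge R2<->R0 -> R2=(1,0,5) R0=(1,0,5)
Op 6: merge R1<->R0 -> R1=(1,0,5) R0=(1,0,5)
Op 7: inc R0 by 4 -> R0=(5,0,5) value=10
Op 8: merge R0<->R2 -> R0=(5,0,5) R2=(5,0,5)
Op 9: merge R1<->R2 -> R1=(5,0,5) R2=(5,0,5)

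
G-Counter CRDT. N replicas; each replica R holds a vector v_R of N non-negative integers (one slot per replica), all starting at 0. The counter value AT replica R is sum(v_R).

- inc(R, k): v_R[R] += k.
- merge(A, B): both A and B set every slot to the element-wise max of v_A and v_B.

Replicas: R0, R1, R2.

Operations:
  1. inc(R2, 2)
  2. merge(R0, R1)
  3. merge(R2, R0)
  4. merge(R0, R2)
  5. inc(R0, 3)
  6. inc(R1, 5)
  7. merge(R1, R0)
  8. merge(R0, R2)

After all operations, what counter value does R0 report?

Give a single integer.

Answer: 10

Derivation:
Op 1: inc R2 by 2 -> R2=(0,0,2) value=2
Op 2: merge R0<->R1 -> R0=(0,0,0) R1=(0,0,0)
Op 3: merge R2<->R0 -> R2=(0,0,2) R0=(0,0,2)
Op 4: merge R0<->R2 -> R0=(0,0,2) R2=(0,0,2)
Op 5: inc R0 by 3 -> R0=(3,0,2) value=5
Op 6: inc R1 by 5 -> R1=(0,5,0) value=5
Op 7: merge R1<->R0 -> R1=(3,5,2) R0=(3,5,2)
Op 8: merge R0<->R2 -> R0=(3,5,2) R2=(3,5,2)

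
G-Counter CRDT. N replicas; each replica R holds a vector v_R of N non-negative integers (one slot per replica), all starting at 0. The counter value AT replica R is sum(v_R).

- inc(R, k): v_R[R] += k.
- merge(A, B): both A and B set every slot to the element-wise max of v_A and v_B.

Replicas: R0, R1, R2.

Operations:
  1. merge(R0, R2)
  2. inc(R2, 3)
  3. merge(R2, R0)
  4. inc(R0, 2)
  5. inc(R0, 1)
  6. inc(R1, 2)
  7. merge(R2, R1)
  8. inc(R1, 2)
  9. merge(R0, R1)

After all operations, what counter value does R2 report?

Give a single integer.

Op 1: merge R0<->R2 -> R0=(0,0,0) R2=(0,0,0)
Op 2: inc R2 by 3 -> R2=(0,0,3) value=3
Op 3: merge R2<->R0 -> R2=(0,0,3) R0=(0,0,3)
Op 4: inc R0 by 2 -> R0=(2,0,3) value=5
Op 5: inc R0 by 1 -> R0=(3,0,3) value=6
Op 6: inc R1 by 2 -> R1=(0,2,0) value=2
Op 7: merge R2<->R1 -> R2=(0,2,3) R1=(0,2,3)
Op 8: inc R1 by 2 -> R1=(0,4,3) value=7
Op 9: merge R0<->R1 -> R0=(3,4,3) R1=(3,4,3)

Answer: 5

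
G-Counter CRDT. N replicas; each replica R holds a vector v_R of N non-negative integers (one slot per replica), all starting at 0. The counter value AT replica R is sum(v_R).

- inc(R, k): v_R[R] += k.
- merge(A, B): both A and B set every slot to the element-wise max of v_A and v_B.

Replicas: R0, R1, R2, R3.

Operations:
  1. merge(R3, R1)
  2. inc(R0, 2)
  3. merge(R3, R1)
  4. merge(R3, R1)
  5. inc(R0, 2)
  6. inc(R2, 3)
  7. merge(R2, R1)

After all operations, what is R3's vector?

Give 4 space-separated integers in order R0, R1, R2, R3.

Answer: 0 0 0 0

Derivation:
Op 1: merge R3<->R1 -> R3=(0,0,0,0) R1=(0,0,0,0)
Op 2: inc R0 by 2 -> R0=(2,0,0,0) value=2
Op 3: merge R3<->R1 -> R3=(0,0,0,0) R1=(0,0,0,0)
Op 4: merge R3<->R1 -> R3=(0,0,0,0) R1=(0,0,0,0)
Op 5: inc R0 by 2 -> R0=(4,0,0,0) value=4
Op 6: inc R2 by 3 -> R2=(0,0,3,0) value=3
Op 7: merge R2<->R1 -> R2=(0,0,3,0) R1=(0,0,3,0)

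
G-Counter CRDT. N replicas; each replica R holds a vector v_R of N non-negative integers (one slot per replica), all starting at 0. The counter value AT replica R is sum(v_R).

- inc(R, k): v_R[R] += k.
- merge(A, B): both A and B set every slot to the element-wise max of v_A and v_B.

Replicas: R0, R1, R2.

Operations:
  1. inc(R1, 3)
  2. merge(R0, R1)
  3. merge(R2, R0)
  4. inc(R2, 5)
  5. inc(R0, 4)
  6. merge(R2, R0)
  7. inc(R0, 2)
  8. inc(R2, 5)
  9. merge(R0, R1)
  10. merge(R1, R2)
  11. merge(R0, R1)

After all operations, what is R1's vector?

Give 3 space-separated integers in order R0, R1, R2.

Answer: 6 3 10

Derivation:
Op 1: inc R1 by 3 -> R1=(0,3,0) value=3
Op 2: merge R0<->R1 -> R0=(0,3,0) R1=(0,3,0)
Op 3: merge R2<->R0 -> R2=(0,3,0) R0=(0,3,0)
Op 4: inc R2 by 5 -> R2=(0,3,5) value=8
Op 5: inc R0 by 4 -> R0=(4,3,0) value=7
Op 6: merge R2<->R0 -> R2=(4,3,5) R0=(4,3,5)
Op 7: inc R0 by 2 -> R0=(6,3,5) value=14
Op 8: inc R2 by 5 -> R2=(4,3,10) value=17
Op 9: merge R0<->R1 -> R0=(6,3,5) R1=(6,3,5)
Op 10: merge R1<->R2 -> R1=(6,3,10) R2=(6,3,10)
Op 11: merge R0<->R1 -> R0=(6,3,10) R1=(6,3,10)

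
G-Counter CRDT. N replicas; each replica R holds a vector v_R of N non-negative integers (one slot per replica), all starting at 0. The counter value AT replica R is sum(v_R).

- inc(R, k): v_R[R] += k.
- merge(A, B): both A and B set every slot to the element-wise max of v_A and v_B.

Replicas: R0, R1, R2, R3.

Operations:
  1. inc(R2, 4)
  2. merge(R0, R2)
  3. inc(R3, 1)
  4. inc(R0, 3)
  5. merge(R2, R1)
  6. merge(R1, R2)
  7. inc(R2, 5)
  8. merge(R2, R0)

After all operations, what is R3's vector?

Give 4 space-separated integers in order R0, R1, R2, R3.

Answer: 0 0 0 1

Derivation:
Op 1: inc R2 by 4 -> R2=(0,0,4,0) value=4
Op 2: merge R0<->R2 -> R0=(0,0,4,0) R2=(0,0,4,0)
Op 3: inc R3 by 1 -> R3=(0,0,0,1) value=1
Op 4: inc R0 by 3 -> R0=(3,0,4,0) value=7
Op 5: merge R2<->R1 -> R2=(0,0,4,0) R1=(0,0,4,0)
Op 6: merge R1<->R2 -> R1=(0,0,4,0) R2=(0,0,4,0)
Op 7: inc R2 by 5 -> R2=(0,0,9,0) value=9
Op 8: merge R2<->R0 -> R2=(3,0,9,0) R0=(3,0,9,0)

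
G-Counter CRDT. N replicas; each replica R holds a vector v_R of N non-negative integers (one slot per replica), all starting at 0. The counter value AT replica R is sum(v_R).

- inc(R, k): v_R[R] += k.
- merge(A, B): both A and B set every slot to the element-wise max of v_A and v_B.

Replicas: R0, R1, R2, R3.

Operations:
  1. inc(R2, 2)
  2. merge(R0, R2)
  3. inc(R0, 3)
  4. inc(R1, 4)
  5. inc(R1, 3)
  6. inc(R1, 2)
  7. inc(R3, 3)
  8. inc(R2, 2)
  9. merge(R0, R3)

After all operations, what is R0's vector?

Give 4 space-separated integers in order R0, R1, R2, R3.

Op 1: inc R2 by 2 -> R2=(0,0,2,0) value=2
Op 2: merge R0<->R2 -> R0=(0,0,2,0) R2=(0,0,2,0)
Op 3: inc R0 by 3 -> R0=(3,0,2,0) value=5
Op 4: inc R1 by 4 -> R1=(0,4,0,0) value=4
Op 5: inc R1 by 3 -> R1=(0,7,0,0) value=7
Op 6: inc R1 by 2 -> R1=(0,9,0,0) value=9
Op 7: inc R3 by 3 -> R3=(0,0,0,3) value=3
Op 8: inc R2 by 2 -> R2=(0,0,4,0) value=4
Op 9: merge R0<->R3 -> R0=(3,0,2,3) R3=(3,0,2,3)

Answer: 3 0 2 3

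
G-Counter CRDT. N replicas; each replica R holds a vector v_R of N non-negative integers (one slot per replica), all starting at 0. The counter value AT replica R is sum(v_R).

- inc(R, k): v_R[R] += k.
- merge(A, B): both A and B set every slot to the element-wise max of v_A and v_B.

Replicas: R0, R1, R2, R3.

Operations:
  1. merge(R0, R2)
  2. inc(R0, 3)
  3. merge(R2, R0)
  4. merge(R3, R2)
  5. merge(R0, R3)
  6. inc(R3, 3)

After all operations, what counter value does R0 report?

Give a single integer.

Answer: 3

Derivation:
Op 1: merge R0<->R2 -> R0=(0,0,0,0) R2=(0,0,0,0)
Op 2: inc R0 by 3 -> R0=(3,0,0,0) value=3
Op 3: merge R2<->R0 -> R2=(3,0,0,0) R0=(3,0,0,0)
Op 4: merge R3<->R2 -> R3=(3,0,0,0) R2=(3,0,0,0)
Op 5: merge R0<->R3 -> R0=(3,0,0,0) R3=(3,0,0,0)
Op 6: inc R3 by 3 -> R3=(3,0,0,3) value=6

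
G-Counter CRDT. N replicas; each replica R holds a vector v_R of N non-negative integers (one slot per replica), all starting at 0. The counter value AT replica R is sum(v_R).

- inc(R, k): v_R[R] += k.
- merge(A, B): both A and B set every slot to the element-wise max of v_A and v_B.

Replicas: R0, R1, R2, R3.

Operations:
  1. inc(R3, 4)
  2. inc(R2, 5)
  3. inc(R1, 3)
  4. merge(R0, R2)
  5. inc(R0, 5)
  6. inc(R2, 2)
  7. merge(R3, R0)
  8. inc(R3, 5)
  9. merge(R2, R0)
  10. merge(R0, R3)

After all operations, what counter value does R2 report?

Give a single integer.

Answer: 16

Derivation:
Op 1: inc R3 by 4 -> R3=(0,0,0,4) value=4
Op 2: inc R2 by 5 -> R2=(0,0,5,0) value=5
Op 3: inc R1 by 3 -> R1=(0,3,0,0) value=3
Op 4: merge R0<->R2 -> R0=(0,0,5,0) R2=(0,0,5,0)
Op 5: inc R0 by 5 -> R0=(5,0,5,0) value=10
Op 6: inc R2 by 2 -> R2=(0,0,7,0) value=7
Op 7: merge R3<->R0 -> R3=(5,0,5,4) R0=(5,0,5,4)
Op 8: inc R3 by 5 -> R3=(5,0,5,9) value=19
Op 9: merge R2<->R0 -> R2=(5,0,7,4) R0=(5,0,7,4)
Op 10: merge R0<->R3 -> R0=(5,0,7,9) R3=(5,0,7,9)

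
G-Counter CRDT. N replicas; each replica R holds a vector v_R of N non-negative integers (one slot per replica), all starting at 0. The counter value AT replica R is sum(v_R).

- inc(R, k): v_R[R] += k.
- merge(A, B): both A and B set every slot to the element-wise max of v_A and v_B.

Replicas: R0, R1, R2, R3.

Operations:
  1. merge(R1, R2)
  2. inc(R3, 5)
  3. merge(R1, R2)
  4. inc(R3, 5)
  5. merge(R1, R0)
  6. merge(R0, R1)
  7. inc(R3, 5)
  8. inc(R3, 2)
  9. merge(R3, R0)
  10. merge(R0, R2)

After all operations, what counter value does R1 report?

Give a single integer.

Answer: 0

Derivation:
Op 1: merge R1<->R2 -> R1=(0,0,0,0) R2=(0,0,0,0)
Op 2: inc R3 by 5 -> R3=(0,0,0,5) value=5
Op 3: merge R1<->R2 -> R1=(0,0,0,0) R2=(0,0,0,0)
Op 4: inc R3 by 5 -> R3=(0,0,0,10) value=10
Op 5: merge R1<->R0 -> R1=(0,0,0,0) R0=(0,0,0,0)
Op 6: merge R0<->R1 -> R0=(0,0,0,0) R1=(0,0,0,0)
Op 7: inc R3 by 5 -> R3=(0,0,0,15) value=15
Op 8: inc R3 by 2 -> R3=(0,0,0,17) value=17
Op 9: merge R3<->R0 -> R3=(0,0,0,17) R0=(0,0,0,17)
Op 10: merge R0<->R2 -> R0=(0,0,0,17) R2=(0,0,0,17)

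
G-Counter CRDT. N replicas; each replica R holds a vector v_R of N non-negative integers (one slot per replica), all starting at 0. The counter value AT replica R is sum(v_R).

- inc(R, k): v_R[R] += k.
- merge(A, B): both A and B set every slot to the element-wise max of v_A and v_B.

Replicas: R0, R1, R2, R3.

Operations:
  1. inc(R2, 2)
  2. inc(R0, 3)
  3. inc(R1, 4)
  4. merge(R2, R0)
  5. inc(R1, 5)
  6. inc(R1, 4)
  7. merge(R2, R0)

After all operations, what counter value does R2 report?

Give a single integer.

Answer: 5

Derivation:
Op 1: inc R2 by 2 -> R2=(0,0,2,0) value=2
Op 2: inc R0 by 3 -> R0=(3,0,0,0) value=3
Op 3: inc R1 by 4 -> R1=(0,4,0,0) value=4
Op 4: merge R2<->R0 -> R2=(3,0,2,0) R0=(3,0,2,0)
Op 5: inc R1 by 5 -> R1=(0,9,0,0) value=9
Op 6: inc R1 by 4 -> R1=(0,13,0,0) value=13
Op 7: merge R2<->R0 -> R2=(3,0,2,0) R0=(3,0,2,0)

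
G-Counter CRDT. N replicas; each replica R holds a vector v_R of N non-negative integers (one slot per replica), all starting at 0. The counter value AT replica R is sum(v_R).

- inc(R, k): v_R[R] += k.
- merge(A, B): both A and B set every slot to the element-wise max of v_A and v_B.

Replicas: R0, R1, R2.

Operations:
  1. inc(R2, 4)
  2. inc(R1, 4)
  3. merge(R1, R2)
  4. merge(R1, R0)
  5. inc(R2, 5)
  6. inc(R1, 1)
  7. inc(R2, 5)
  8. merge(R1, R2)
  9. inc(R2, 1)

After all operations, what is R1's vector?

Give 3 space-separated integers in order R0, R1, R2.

Answer: 0 5 14

Derivation:
Op 1: inc R2 by 4 -> R2=(0,0,4) value=4
Op 2: inc R1 by 4 -> R1=(0,4,0) value=4
Op 3: merge R1<->R2 -> R1=(0,4,4) R2=(0,4,4)
Op 4: merge R1<->R0 -> R1=(0,4,4) R0=(0,4,4)
Op 5: inc R2 by 5 -> R2=(0,4,9) value=13
Op 6: inc R1 by 1 -> R1=(0,5,4) value=9
Op 7: inc R2 by 5 -> R2=(0,4,14) value=18
Op 8: merge R1<->R2 -> R1=(0,5,14) R2=(0,5,14)
Op 9: inc R2 by 1 -> R2=(0,5,15) value=20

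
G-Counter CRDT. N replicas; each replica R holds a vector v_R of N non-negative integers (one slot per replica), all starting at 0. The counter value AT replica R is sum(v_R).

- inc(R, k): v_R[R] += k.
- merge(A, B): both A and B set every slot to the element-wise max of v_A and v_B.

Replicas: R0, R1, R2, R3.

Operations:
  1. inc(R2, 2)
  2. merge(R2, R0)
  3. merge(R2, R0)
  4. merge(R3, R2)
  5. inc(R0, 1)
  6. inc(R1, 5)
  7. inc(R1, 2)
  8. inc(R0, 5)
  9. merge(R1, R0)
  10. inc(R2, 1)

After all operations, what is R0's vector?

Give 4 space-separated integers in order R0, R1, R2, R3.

Op 1: inc R2 by 2 -> R2=(0,0,2,0) value=2
Op 2: merge R2<->R0 -> R2=(0,0,2,0) R0=(0,0,2,0)
Op 3: merge R2<->R0 -> R2=(0,0,2,0) R0=(0,0,2,0)
Op 4: merge R3<->R2 -> R3=(0,0,2,0) R2=(0,0,2,0)
Op 5: inc R0 by 1 -> R0=(1,0,2,0) value=3
Op 6: inc R1 by 5 -> R1=(0,5,0,0) value=5
Op 7: inc R1 by 2 -> R1=(0,7,0,0) value=7
Op 8: inc R0 by 5 -> R0=(6,0,2,0) value=8
Op 9: merge R1<->R0 -> R1=(6,7,2,0) R0=(6,7,2,0)
Op 10: inc R2 by 1 -> R2=(0,0,3,0) value=3

Answer: 6 7 2 0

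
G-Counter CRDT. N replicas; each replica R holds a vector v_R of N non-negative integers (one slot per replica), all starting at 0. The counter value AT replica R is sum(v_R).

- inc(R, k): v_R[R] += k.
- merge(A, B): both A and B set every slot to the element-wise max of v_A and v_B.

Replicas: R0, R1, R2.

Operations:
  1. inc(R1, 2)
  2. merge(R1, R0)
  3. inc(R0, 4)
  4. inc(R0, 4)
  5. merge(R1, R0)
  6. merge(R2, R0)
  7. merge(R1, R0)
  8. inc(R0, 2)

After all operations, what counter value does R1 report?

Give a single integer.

Answer: 10

Derivation:
Op 1: inc R1 by 2 -> R1=(0,2,0) value=2
Op 2: merge R1<->R0 -> R1=(0,2,0) R0=(0,2,0)
Op 3: inc R0 by 4 -> R0=(4,2,0) value=6
Op 4: inc R0 by 4 -> R0=(8,2,0) value=10
Op 5: merge R1<->R0 -> R1=(8,2,0) R0=(8,2,0)
Op 6: merge R2<->R0 -> R2=(8,2,0) R0=(8,2,0)
Op 7: merge R1<->R0 -> R1=(8,2,0) R0=(8,2,0)
Op 8: inc R0 by 2 -> R0=(10,2,0) value=12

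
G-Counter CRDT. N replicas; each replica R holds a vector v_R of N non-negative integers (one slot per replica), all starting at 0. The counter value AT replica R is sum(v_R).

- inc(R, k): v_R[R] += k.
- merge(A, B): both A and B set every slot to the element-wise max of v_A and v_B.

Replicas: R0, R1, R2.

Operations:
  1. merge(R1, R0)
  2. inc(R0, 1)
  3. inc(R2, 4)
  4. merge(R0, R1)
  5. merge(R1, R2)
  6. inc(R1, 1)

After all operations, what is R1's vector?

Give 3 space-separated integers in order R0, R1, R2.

Op 1: merge R1<->R0 -> R1=(0,0,0) R0=(0,0,0)
Op 2: inc R0 by 1 -> R0=(1,0,0) value=1
Op 3: inc R2 by 4 -> R2=(0,0,4) value=4
Op 4: merge R0<->R1 -> R0=(1,0,0) R1=(1,0,0)
Op 5: merge R1<->R2 -> R1=(1,0,4) R2=(1,0,4)
Op 6: inc R1 by 1 -> R1=(1,1,4) value=6

Answer: 1 1 4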